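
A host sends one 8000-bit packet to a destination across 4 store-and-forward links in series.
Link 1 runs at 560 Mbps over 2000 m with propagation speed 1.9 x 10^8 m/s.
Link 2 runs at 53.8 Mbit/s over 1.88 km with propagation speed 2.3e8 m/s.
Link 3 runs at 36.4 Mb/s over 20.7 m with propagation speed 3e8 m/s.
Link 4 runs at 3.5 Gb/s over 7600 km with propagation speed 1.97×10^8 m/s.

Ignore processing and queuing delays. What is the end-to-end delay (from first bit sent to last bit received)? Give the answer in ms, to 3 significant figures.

Transmission delays (L/R per hop): 0.0142857, 0.148699, 0.21978, 0.00228571 ms; sum = 0.385051 ms.
Propagation delays (d/s per hop): 0.0105263, 0.00817391, 6.9e-05, 38.5787 ms; sum = 38.5974 ms.
End-to-end = 39.0 ms.

39.0 ms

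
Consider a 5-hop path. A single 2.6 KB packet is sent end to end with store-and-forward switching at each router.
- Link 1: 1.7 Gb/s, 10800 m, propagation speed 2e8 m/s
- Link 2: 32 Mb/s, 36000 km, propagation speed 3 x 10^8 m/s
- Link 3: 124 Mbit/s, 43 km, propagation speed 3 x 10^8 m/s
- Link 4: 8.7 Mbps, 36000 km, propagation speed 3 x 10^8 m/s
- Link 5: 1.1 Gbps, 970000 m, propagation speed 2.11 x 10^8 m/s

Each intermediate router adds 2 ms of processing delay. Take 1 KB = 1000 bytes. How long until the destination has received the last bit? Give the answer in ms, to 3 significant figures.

256 ms

L = 20800 bits.
Transmission delays (L/R per hop): 0.0122353, 0.65, 0.167742, 2.3908, 0.0189091 ms; sum = 3.23969 ms.
Propagation delays (d/s per hop): 0.054, 120, 0.143333, 120, 4.59716 ms; sum = 244.794 ms.
Processing at 4 router(s): 4 × 2 ms = 8 ms.
End-to-end = 256 ms.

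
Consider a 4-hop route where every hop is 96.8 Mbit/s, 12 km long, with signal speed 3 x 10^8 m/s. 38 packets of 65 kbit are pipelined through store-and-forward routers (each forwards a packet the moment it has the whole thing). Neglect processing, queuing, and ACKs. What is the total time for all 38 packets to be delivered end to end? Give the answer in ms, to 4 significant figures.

27.69 ms

Per-hop transmission t_tx = L/R = 65000/96800000 = 0.671488 ms.
Per-hop propagation t_prop = 12000/300000000 = 0.04 ms.
Pipeline fill: first packet needs 4·t_tx to clear all hops; remaining 37 packets each add one t_tx.
Total = (4+38-1)·t_tx + 4·t_prop = 41·0.671488 + 4·0.04 = 27.69 ms.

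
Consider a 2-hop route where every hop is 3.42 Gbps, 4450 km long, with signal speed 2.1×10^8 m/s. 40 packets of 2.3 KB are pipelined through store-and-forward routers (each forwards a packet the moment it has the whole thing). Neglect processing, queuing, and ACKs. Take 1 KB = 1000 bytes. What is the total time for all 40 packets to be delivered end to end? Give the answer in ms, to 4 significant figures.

42.60 ms

Per-hop transmission t_tx = L/R = 18400/3420000000 = 0.00538012 ms.
Per-hop propagation t_prop = 4450000/210000000 = 21.1905 ms.
Pipeline fill: first packet needs 2·t_tx to clear all hops; remaining 39 packets each add one t_tx.
Total = (2+40-1)·t_tx + 2·t_prop = 41·0.00538012 + 2·21.1905 = 42.60 ms.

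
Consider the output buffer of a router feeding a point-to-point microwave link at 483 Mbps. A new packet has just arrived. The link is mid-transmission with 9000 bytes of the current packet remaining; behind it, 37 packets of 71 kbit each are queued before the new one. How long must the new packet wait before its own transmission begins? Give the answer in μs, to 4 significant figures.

Each queued packet: L/R = 71000/483000000 = 146.998 μs.
37 queued → 5438.92 μs.
Plus remaining 72000 bits of current packet: 149.068 μs.
Queuing delay = 5588 μs.

5588 μs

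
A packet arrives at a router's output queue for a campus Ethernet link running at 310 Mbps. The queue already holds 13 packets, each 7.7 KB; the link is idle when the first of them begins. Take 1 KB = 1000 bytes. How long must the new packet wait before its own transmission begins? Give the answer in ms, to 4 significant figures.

2.583 ms

Each queued packet: L/R = 61600/310000000 = 0.19871 ms.
13 queued → 2.58323 ms.
Queuing delay = 2.583 ms.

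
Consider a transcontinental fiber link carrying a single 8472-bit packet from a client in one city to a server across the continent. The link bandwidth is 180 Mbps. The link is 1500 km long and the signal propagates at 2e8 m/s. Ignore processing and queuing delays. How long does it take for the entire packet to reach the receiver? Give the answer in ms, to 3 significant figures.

Transmission delay = L/R = 8472 / 180000000 = 0.0470667 ms.
Propagation delay = d/s = 1500000 m / 200000000 m/s = 7.5 ms.
Total = 7.55 ms.

7.55 ms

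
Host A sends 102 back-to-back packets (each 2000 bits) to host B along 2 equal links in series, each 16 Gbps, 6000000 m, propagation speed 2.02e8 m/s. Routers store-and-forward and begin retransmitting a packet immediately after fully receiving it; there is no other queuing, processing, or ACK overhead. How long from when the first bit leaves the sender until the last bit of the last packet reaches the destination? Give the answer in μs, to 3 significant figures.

59400 μs

Per-hop transmission t_tx = L/R = 2000/16000000000 = 0.125 μs.
Per-hop propagation t_prop = 6000000/202000000 = 29703 μs.
Pipeline fill: first packet needs 2·t_tx to clear all hops; remaining 101 packets each add one t_tx.
Total = (2+102-1)·t_tx + 2·t_prop = 103·0.125 + 2·29703 = 59400 μs.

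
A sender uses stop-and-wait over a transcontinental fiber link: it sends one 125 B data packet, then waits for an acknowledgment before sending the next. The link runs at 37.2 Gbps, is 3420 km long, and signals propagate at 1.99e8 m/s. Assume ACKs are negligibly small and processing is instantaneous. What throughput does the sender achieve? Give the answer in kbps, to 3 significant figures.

t_tx = L/R = 1000/37200000000 = 2.68817e-08 s.
t_prop = 3420000/199000000 = 0.0171859 s; RTT = 0.0343719 s.
Cycle = t_tx + RTT = 0.0343719 s.
Throughput = L / cycle = 1000 / 0.0343719 = 29.1 kbps.

29.1 kbps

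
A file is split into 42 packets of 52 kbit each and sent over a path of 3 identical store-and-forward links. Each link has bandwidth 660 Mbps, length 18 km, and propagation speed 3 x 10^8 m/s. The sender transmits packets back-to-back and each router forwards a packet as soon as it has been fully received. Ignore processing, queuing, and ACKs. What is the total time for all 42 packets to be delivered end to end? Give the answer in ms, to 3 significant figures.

Per-hop transmission t_tx = L/R = 52000/660000000 = 0.0787879 ms.
Per-hop propagation t_prop = 18000/300000000 = 0.06 ms.
Pipeline fill: first packet needs 3·t_tx to clear all hops; remaining 41 packets each add one t_tx.
Total = (3+42-1)·t_tx + 3·t_prop = 44·0.0787879 + 3·0.06 = 3.65 ms.

3.65 ms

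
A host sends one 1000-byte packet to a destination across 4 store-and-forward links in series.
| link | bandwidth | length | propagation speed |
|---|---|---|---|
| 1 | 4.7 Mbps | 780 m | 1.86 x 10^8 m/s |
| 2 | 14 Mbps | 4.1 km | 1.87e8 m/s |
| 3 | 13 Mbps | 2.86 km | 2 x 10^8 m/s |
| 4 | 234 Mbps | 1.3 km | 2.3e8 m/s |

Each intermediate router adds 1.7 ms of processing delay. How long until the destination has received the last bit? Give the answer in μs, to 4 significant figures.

8069 μs

L = 1000 × 8 = 8000 bits.
Transmission delays (L/R per hop): 1702.13, 571.429, 615.385, 34.188 μs; sum = 2923.13 μs.
Propagation delays (d/s per hop): 4.19355, 21.9251, 14.3, 5.65217 μs; sum = 46.0709 μs.
Processing at 3 router(s): 3 × 1.7 ms = 5100 μs.
End-to-end = 8069 μs.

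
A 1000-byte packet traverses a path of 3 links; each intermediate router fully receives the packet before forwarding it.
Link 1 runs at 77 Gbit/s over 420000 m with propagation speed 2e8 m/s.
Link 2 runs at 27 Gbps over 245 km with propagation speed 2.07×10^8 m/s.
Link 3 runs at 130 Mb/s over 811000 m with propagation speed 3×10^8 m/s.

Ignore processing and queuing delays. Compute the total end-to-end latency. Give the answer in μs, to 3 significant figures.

L = 1000 × 8 = 8000 bits.
Transmission delays (L/R per hop): 0.103896, 0.296296, 61.5385 μs; sum = 61.9387 μs.
Propagation delays (d/s per hop): 2100, 1183.57, 2703.33 μs; sum = 5986.91 μs.
End-to-end = 6050 μs.

6050 μs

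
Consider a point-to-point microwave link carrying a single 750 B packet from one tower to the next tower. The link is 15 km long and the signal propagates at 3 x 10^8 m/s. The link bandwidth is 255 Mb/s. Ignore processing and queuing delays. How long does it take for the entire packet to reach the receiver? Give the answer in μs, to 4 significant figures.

73.53 μs

L = 750 × 8 = 6000 bits.
Transmission delay = L/R = 6000 / 255000000 = 23.5294 μs.
Propagation delay = d/s = 15000 m / 300000000 m/s = 50 μs.
Total = 73.53 μs.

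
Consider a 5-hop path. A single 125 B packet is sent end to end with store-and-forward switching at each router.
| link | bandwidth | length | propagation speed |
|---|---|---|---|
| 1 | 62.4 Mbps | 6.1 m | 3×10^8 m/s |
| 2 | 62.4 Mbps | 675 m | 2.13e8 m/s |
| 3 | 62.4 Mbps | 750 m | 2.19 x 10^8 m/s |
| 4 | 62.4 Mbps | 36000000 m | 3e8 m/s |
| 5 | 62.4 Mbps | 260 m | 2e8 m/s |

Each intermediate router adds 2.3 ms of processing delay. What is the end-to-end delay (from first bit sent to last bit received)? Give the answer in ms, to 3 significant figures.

129 ms

L = 125 × 8 = 1000 bits.
Transmission delay per hop = L/R = 1000/62400000 = 0.0160256 ms; 5 hops → 0.0801282 ms.
Propagation delays (d/s per hop): 2.03333e-05, 0.00316901, 0.00342466, 120, 0.0013 ms; sum = 120.008 ms.
Processing at 4 router(s): 4 × 2.3 ms = 9.2 ms.
End-to-end = 129 ms.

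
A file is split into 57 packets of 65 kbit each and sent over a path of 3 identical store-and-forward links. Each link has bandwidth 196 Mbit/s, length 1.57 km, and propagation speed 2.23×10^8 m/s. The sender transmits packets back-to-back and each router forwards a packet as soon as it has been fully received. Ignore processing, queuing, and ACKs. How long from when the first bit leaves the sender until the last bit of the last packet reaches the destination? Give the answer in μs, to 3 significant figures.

19600 μs

Per-hop transmission t_tx = L/R = 65000/196000000 = 331.633 μs.
Per-hop propagation t_prop = 1570/223000000 = 7.04036 μs.
Pipeline fill: first packet needs 3·t_tx to clear all hops; remaining 56 packets each add one t_tx.
Total = (3+57-1)·t_tx + 3·t_prop = 59·331.633 + 3·7.04036 = 19600 μs.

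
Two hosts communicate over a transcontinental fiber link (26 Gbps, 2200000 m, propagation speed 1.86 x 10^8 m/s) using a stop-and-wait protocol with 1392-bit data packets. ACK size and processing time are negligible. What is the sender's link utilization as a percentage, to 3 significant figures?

t_tx = L/R = 1392/26000000000 = 5.35385e-08 s.
t_prop = 2200000/186000000 = 0.011828 s; RTT = 0.0236559 s.
Cycle = t_tx + RTT = 0.023656 s.
Utilization = t_tx / cycle = 5.35385e-08/0.023656 = 0.000226 %.

0.000226 %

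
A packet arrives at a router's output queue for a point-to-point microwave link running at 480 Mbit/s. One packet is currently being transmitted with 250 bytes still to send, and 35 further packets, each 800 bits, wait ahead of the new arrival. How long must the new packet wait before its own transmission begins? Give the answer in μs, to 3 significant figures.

62.5 μs

Each queued packet: L/R = 800/480000000 = 1.66667 μs.
35 queued → 58.3333 μs.
Plus remaining 2000 bits of current packet: 4.16667 μs.
Queuing delay = 62.5 μs.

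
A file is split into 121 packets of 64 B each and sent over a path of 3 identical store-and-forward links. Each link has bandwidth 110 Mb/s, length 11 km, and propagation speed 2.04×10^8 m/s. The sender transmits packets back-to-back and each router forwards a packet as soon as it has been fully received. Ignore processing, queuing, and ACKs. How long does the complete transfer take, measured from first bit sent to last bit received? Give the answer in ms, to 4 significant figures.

Per-hop transmission t_tx = L/R = 512/110000000 = 0.00465455 ms.
Per-hop propagation t_prop = 11000/204000000 = 0.0539216 ms.
Pipeline fill: first packet needs 3·t_tx to clear all hops; remaining 120 packets each add one t_tx.
Total = (3+121-1)·t_tx + 3·t_prop = 123·0.00465455 + 3·0.0539216 = 0.7343 ms.

0.7343 ms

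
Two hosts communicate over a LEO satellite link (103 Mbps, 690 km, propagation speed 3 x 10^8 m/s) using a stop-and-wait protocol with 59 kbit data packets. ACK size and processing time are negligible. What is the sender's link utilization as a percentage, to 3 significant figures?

t_tx = L/R = 59000/103000000 = 0.000572816 s.
t_prop = 690000/300000000 = 0.0023 s; RTT = 0.0046 s.
Cycle = t_tx + RTT = 0.00517282 s.
Utilization = t_tx / cycle = 0.000572816/0.00517282 = 11.1 %.

11.1 %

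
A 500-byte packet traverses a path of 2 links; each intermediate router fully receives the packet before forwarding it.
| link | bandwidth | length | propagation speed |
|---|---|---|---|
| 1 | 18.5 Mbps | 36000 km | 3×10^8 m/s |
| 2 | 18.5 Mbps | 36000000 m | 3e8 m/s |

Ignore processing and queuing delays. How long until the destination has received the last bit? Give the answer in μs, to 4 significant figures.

L = 500 × 8 = 4000 bits.
Transmission delay per hop = L/R = 4000/18500000 = 216.216 μs; 2 hops → 432.432 μs.
Propagation delays (d/s per hop): 120000, 120000 μs; sum = 240000 μs.
End-to-end = 240400 μs.

240400 μs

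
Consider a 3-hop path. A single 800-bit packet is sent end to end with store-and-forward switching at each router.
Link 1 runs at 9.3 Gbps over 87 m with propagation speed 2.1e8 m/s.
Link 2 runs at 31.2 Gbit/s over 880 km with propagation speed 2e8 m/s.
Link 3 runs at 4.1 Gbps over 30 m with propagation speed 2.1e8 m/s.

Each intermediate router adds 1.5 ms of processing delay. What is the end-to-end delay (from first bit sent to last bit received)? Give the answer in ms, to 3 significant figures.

7.40 ms

Transmission delays (L/R per hop): 8.60215e-05, 2.5641e-05, 0.000195122 ms; sum = 0.000306784 ms.
Propagation delays (d/s per hop): 0.000414286, 4.4, 0.000142857 ms; sum = 4.40056 ms.
Processing at 2 router(s): 2 × 1.5 ms = 3 ms.
End-to-end = 7.40 ms.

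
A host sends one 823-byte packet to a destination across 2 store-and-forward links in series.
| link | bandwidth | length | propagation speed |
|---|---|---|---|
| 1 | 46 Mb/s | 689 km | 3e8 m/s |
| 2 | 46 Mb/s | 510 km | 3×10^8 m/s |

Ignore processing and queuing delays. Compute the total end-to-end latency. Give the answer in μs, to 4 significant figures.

4283 μs

L = 823 × 8 = 6584 bits.
Transmission delay per hop = L/R = 6584/46000000 = 143.13 μs; 2 hops → 286.261 μs.
Propagation delays (d/s per hop): 2296.67, 1700 μs; sum = 3996.67 μs.
End-to-end = 4283 μs.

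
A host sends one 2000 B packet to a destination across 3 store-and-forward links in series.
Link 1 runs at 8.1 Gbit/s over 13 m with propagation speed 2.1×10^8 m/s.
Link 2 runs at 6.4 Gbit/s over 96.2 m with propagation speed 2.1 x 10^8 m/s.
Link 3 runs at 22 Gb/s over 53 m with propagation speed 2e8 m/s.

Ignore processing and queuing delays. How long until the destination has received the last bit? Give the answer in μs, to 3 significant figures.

L = 2000 × 8 = 16000 bits.
Transmission delays (L/R per hop): 1.97531, 2.5, 0.727273 μs; sum = 5.20258 μs.
Propagation delays (d/s per hop): 0.0619048, 0.458095, 0.265 μs; sum = 0.785 μs.
End-to-end = 5.99 μs.

5.99 μs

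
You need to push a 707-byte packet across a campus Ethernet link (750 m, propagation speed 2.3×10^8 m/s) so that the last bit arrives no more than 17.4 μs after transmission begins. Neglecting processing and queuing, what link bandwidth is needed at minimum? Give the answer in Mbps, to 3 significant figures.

L = 5656 bits.
Propagation delay = 750 / 2.3e+08 = 3.26087 μs.
Transmission budget = 17.4 − 3.26087 = 14.1391 μs.
R ≥ L / t_tx = 5656 bits / 1.41391e-05 s = 400 Mbps.

400 Mbps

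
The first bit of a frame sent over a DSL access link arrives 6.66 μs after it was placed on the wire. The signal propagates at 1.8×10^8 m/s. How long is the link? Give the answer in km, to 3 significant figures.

1.20 km

d = s × t_prop = 180000000 × 6.66e-06 = 1.20 km.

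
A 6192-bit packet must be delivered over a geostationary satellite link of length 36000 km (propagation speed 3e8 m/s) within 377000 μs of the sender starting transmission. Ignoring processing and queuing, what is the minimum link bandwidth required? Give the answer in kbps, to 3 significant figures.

24.1 kbps

Propagation delay = 36000000 / 300000000 = 120000 μs.
Transmission budget = 377000 − 120000 = 257000 μs.
R ≥ L / t_tx = 6192 bits / 0.257 s = 24.1 kbps.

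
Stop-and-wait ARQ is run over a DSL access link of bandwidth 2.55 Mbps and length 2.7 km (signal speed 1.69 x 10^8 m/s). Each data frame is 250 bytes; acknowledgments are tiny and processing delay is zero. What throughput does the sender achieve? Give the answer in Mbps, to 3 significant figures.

2.45 Mbps

t_tx = L/R = 2000/2550000 = 0.000784314 s.
t_prop = 2700/169000000 = 1.59763e-05 s; RTT = 3.19527e-05 s.
Cycle = t_tx + RTT = 0.000816266 s.
Throughput = L / cycle = 2000 / 0.000816266 = 2.45 Mbps.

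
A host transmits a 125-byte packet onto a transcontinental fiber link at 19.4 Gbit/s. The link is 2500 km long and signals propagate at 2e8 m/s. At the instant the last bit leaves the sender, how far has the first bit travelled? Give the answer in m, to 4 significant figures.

t_tx = L/R = 1000/19400000000 = 5.15464e-08 s.
Distance = s × t_tx = 200000000 × 5.15464e-08 = 10.31 m.

10.31 m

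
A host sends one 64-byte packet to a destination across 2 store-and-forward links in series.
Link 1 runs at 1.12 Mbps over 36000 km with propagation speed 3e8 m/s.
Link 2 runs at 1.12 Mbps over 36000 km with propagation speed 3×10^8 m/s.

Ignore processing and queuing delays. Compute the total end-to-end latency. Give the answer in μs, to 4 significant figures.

240900 μs

L = 64 × 8 = 512 bits.
Transmission delay per hop = L/R = 512/1120000 = 457.143 μs; 2 hops → 914.286 μs.
Propagation delays (d/s per hop): 120000, 120000 μs; sum = 240000 μs.
End-to-end = 240900 μs.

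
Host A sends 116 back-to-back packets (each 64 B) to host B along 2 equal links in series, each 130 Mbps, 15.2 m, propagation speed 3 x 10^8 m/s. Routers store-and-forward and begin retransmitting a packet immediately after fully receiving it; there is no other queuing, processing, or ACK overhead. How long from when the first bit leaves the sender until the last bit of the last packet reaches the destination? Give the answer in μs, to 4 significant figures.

460.9 μs

Per-hop transmission t_tx = L/R = 512/130000000 = 3.93846 μs.
Per-hop propagation t_prop = 15.2/300000000 = 0.0506667 μs.
Pipeline fill: first packet needs 2·t_tx to clear all hops; remaining 115 packets each add one t_tx.
Total = (2+116-1)·t_tx + 2·t_prop = 117·3.93846 + 2·0.0506667 = 460.9 μs.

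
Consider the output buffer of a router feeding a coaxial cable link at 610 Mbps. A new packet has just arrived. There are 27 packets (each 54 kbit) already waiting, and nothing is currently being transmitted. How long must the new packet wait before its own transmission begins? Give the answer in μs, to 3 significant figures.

Each queued packet: L/R = 54000/610000000 = 88.5246 μs.
27 queued → 2390.16 μs.
Queuing delay = 2390 μs.

2390 μs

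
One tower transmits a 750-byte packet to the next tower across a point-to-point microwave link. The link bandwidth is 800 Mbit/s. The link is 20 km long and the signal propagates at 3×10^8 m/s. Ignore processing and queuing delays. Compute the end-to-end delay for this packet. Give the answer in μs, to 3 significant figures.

L = 750 × 8 = 6000 bits.
Transmission delay = L/R = 6000 / 800000000 = 7.5 μs.
Propagation delay = d/s = 20000 m / 300000000 m/s = 66.6667 μs.
Total = 74.2 μs.

74.2 μs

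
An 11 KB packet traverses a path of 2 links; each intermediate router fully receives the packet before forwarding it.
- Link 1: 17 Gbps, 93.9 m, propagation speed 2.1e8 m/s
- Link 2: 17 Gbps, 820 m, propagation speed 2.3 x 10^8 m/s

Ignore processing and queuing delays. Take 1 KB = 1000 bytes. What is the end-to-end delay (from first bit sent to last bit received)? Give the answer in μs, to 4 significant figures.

L = 88000 bits.
Transmission delay per hop = L/R = 88000/17000000000 = 5.17647 μs; 2 hops → 10.3529 μs.
Propagation delays (d/s per hop): 0.447143, 3.56522 μs; sum = 4.01236 μs.
End-to-end = 14.37 μs.

14.37 μs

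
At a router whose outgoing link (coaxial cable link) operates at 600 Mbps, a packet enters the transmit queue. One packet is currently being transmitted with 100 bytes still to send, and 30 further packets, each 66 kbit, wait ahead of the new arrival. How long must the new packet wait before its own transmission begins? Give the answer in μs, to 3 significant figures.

Each queued packet: L/R = 66000/600000000 = 110 μs.
30 queued → 3300 μs.
Plus remaining 800 bits of current packet: 1.33333 μs.
Queuing delay = 3300 μs.

3300 μs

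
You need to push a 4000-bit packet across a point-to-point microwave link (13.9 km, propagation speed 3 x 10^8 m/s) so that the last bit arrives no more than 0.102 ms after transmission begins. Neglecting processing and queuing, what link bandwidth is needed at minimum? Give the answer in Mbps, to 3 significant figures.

Propagation delay = 13900 / 300000000 = 0.0463333 ms.
Transmission budget = 0.102 − 0.0463333 = 0.0556667 ms.
R ≥ L / t_tx = 4000 bits / 5.56667e-05 s = 71.9 Mbps.

71.9 Mbps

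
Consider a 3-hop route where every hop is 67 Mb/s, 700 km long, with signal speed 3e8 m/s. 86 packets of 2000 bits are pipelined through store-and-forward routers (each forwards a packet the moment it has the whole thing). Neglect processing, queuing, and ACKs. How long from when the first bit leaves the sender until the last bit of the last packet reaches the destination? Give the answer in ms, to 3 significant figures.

Per-hop transmission t_tx = L/R = 2000/67000000 = 0.0298507 ms.
Per-hop propagation t_prop = 700000/300000000 = 2.33333 ms.
Pipeline fill: first packet needs 3·t_tx to clear all hops; remaining 85 packets each add one t_tx.
Total = (3+86-1)·t_tx + 3·t_prop = 88·0.0298507 + 3·2.33333 = 9.63 ms.

9.63 ms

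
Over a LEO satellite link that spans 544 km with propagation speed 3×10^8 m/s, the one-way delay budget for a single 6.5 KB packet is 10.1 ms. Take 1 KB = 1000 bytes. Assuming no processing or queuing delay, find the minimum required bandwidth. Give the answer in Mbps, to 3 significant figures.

6.28 Mbps

L = 52000 bits.
Propagation delay = 544000 / 300000000 = 1.81333 ms.
Transmission budget = 10.1 − 1.81333 = 8.28667 ms.
R ≥ L / t_tx = 52000 bits / 0.00828667 s = 6.28 Mbps.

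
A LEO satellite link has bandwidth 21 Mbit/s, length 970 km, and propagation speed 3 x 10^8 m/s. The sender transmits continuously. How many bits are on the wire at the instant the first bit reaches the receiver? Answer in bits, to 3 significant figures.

67900 bits

Propagation delay = 970000 / 300000000 = 0.00323333 s.
BDP = R × t_prop = 21000000 × 0.00323333 = 67900 bits.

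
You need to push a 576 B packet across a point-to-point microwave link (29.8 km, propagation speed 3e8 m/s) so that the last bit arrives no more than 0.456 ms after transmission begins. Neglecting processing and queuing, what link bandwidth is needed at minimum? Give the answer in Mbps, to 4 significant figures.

L = 4608 bits.
Propagation delay = 29800 / 300000000 = 0.0993333 ms.
Transmission budget = 0.456 − 0.0993333 = 0.356667 ms.
R ≥ L / t_tx = 4608 bits / 0.000356667 s = 12.92 Mbps.

12.92 Mbps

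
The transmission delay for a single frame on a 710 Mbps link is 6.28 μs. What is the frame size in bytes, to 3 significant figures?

557 bytes

L = R × t_tx = 710000000 b/s × 6.28e-06 s = 4458.8 bits.
In bytes: 4458.8 / 8 = 557 bytes.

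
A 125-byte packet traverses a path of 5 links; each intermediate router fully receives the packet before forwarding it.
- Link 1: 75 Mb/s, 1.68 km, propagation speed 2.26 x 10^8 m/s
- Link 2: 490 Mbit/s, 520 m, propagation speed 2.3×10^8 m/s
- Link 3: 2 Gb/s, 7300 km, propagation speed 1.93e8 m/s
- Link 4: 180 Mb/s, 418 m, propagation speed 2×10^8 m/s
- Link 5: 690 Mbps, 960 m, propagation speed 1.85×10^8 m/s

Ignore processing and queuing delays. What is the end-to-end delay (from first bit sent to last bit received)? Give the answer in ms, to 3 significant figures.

37.9 ms

L = 125 × 8 = 1000 bits.
Transmission delays (L/R per hop): 0.0133333, 0.00204082, 0.0005, 0.00555556, 0.00144928 ms; sum = 0.022879 ms.
Propagation delays (d/s per hop): 0.00743363, 0.00226087, 37.8238, 0.00209, 0.00518919 ms; sum = 37.8408 ms.
End-to-end = 37.9 ms.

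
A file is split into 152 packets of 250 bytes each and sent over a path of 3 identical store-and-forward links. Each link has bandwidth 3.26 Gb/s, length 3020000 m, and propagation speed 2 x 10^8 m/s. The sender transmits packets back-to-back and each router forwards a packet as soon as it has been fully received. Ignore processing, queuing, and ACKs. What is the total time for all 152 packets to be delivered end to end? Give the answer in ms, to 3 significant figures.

45.4 ms

Per-hop transmission t_tx = L/R = 2000/3260000000 = 0.000613497 ms.
Per-hop propagation t_prop = 3020000/200000000 = 15.1 ms.
Pipeline fill: first packet needs 3·t_tx to clear all hops; remaining 151 packets each add one t_tx.
Total = (3+152-1)·t_tx + 3·t_prop = 154·0.000613497 + 3·15.1 = 45.4 ms.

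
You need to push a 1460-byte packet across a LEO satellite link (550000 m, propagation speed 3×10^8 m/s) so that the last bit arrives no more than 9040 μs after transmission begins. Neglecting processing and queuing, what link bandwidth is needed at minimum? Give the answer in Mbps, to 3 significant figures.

L = 11680 bits.
Propagation delay = 550000 / 300000000 = 1833.33 μs.
Transmission budget = 9040 − 1833.33 = 7206.67 μs.
R ≥ L / t_tx = 11680 bits / 0.00720667 s = 1.62 Mbps.

1.62 Mbps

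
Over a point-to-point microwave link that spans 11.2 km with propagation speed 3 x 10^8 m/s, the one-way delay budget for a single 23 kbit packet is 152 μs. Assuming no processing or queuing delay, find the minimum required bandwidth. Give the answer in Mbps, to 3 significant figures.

Propagation delay = 11200 / 300000000 = 37.3333 μs.
Transmission budget = 152 − 37.3333 = 114.667 μs.
R ≥ L / t_tx = 23000 bits / 0.000114667 s = 201 Mbps.

201 Mbps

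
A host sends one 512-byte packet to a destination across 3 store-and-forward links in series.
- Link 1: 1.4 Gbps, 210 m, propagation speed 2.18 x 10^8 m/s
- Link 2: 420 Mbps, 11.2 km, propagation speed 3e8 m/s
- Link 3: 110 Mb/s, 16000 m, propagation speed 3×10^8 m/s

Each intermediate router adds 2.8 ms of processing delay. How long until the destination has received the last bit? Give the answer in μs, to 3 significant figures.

L = 512 × 8 = 4096 bits.
Transmission delays (L/R per hop): 2.92571, 9.75238, 37.2364 μs; sum = 49.9145 μs.
Propagation delays (d/s per hop): 0.963303, 37.3333, 53.3333 μs; sum = 91.63 μs.
Processing at 2 router(s): 2 × 2.8 ms = 5600 μs.
End-to-end = 5740 μs.

5740 μs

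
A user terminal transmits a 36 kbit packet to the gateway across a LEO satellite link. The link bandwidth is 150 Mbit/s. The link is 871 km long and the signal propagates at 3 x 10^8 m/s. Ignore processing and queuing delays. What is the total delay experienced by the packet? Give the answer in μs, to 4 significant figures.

3143 μs

L = 36000 bits.
Transmission delay = L/R = 36000 / 150000000 = 240 μs.
Propagation delay = d/s = 871000 m / 300000000 m/s = 2903.33 μs.
Total = 3143 μs.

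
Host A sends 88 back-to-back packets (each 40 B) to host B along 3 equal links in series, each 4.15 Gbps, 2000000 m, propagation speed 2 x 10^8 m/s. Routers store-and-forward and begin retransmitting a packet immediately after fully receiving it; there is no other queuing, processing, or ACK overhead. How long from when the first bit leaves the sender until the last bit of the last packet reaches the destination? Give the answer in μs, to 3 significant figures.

Per-hop transmission t_tx = L/R = 320/4.15e+09 = 0.0771084 μs.
Per-hop propagation t_prop = 2000000/200000000 = 10000 μs.
Pipeline fill: first packet needs 3·t_tx to clear all hops; remaining 87 packets each add one t_tx.
Total = (3+88-1)·t_tx + 3·t_prop = 90·0.0771084 + 3·10000 = 30000 μs.

30000 μs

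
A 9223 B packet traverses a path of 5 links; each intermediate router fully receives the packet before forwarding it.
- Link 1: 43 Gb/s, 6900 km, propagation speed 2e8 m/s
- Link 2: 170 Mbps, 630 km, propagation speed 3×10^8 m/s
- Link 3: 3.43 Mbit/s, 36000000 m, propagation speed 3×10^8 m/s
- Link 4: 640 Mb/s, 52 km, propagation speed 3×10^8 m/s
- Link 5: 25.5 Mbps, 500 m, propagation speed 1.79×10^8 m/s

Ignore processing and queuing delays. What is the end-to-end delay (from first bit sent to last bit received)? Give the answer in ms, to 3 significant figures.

182 ms

L = 9223 × 8 = 73784 bits.
Transmission delays (L/R per hop): 0.00171591, 0.434024, 21.5114, 0.115288, 2.89349 ms; sum = 24.9559 ms.
Propagation delays (d/s per hop): 34.5, 2.1, 120, 0.173333, 0.0027933 ms; sum = 156.776 ms.
End-to-end = 182 ms.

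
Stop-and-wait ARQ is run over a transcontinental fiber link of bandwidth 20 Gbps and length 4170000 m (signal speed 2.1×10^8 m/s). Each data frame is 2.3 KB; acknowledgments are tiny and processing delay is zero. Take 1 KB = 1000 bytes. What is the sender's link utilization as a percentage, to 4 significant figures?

0.002316 %

t_tx = L/R = 18400/20000000000 = 9.2e-07 s.
t_prop = 4170000/210000000 = 0.0198571 s; RTT = 0.0397143 s.
Cycle = t_tx + RTT = 0.0397152 s.
Utilization = t_tx / cycle = 9.2e-07/0.0397152 = 0.002316 %.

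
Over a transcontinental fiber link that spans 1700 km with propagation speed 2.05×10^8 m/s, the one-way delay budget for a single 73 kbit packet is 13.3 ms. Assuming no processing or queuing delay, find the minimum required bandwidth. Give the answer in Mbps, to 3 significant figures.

14.6 Mbps

Propagation delay = 1700000 / 2.05e+08 = 8.29268 ms.
Transmission budget = 13.3 − 8.29268 = 5.00732 ms.
R ≥ L / t_tx = 73000 bits / 0.00500732 s = 14.6 Mbps.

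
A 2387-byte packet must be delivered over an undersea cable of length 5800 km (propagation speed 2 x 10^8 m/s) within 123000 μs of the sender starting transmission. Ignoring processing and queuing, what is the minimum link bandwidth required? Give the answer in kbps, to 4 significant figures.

L = 19096 bits.
Propagation delay = 5800000 / 200000000 = 29000 μs.
Transmission budget = 123000 − 29000 = 94000 μs.
R ≥ L / t_tx = 19096 bits / 0.094 s = 203.1 kbps.

203.1 kbps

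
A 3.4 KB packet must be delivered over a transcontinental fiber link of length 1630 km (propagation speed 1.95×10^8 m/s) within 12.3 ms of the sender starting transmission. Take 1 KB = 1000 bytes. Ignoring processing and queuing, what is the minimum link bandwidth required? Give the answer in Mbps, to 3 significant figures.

L = 27200 bits.
Propagation delay = 1630000 / 195000000 = 8.35897 ms.
Transmission budget = 12.3 − 8.35897 = 3.94103 ms.
R ≥ L / t_tx = 27200 bits / 0.00394103 s = 6.90 Mbps.

6.90 Mbps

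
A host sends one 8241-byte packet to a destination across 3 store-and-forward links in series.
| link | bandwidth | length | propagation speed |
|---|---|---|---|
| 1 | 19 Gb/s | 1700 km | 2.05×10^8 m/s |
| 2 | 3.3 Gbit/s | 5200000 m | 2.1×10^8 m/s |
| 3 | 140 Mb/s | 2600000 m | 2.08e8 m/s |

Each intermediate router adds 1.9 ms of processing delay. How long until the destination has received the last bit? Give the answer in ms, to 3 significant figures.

49.8 ms

L = 8241 × 8 = 65928 bits.
Transmission delays (L/R per hop): 0.00346989, 0.0199782, 0.470914 ms; sum = 0.494362 ms.
Propagation delays (d/s per hop): 8.29268, 24.7619, 12.5 ms; sum = 45.5546 ms.
Processing at 2 router(s): 2 × 1.9 ms = 3.8 ms.
End-to-end = 49.8 ms.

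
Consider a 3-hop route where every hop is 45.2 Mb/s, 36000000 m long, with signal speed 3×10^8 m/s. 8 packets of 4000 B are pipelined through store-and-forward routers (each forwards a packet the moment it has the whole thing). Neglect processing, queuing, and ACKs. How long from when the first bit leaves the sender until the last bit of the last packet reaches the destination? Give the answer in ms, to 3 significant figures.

Per-hop transmission t_tx = L/R = 32000/45200000 = 0.707965 ms.
Per-hop propagation t_prop = 36000000/300000000 = 120 ms.
Pipeline fill: first packet needs 3·t_tx to clear all hops; remaining 7 packets each add one t_tx.
Total = (3+8-1)·t_tx + 3·t_prop = 10·0.707965 + 3·120 = 367 ms.

367 ms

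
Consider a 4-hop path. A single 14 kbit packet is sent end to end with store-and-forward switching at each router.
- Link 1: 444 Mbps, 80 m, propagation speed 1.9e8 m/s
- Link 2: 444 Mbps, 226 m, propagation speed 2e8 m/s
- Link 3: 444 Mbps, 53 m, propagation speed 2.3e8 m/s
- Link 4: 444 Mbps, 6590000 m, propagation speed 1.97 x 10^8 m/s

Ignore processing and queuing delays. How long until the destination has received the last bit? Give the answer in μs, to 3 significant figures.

L = 14000 bits.
Transmission delay per hop = L/R = 14000/444000000 = 31.5315 μs; 4 hops → 126.126 μs.
Propagation delays (d/s per hop): 0.421053, 1.13, 0.230435, 33451.8 μs; sum = 33453.6 μs.
End-to-end = 33600 μs.

33600 μs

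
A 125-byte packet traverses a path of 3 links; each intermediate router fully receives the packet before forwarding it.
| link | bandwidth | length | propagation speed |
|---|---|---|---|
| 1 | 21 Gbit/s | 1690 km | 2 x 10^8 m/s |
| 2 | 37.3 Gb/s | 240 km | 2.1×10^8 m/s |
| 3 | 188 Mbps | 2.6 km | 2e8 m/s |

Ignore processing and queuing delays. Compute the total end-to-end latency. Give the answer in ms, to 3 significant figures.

L = 125 × 8 = 1000 bits.
Transmission delays (L/R per hop): 4.7619e-05, 2.68097e-05, 0.00531915 ms; sum = 0.00539358 ms.
Propagation delays (d/s per hop): 8.45, 1.14286, 0.013 ms; sum = 9.60586 ms.
End-to-end = 9.61 ms.

9.61 ms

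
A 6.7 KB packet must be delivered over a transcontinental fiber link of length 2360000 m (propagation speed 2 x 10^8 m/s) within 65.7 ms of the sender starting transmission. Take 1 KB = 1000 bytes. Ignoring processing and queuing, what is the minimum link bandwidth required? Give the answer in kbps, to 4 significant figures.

L = 53600 bits.
Propagation delay = 2360000 / 200000000 = 11.8 ms.
Transmission budget = 65.7 − 11.8 = 53.9 ms.
R ≥ L / t_tx = 53600 bits / 0.0539 s = 994.4 kbps.

994.4 kbps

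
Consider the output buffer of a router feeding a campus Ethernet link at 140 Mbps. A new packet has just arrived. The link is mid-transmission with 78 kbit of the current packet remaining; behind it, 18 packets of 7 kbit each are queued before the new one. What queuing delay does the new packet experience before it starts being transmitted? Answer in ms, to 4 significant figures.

1.457 ms

Each queued packet: L/R = 7000/140000000 = 0.05 ms.
18 queued → 0.9 ms.
Plus remaining 78000 bits of current packet: 0.557143 ms.
Queuing delay = 1.457 ms.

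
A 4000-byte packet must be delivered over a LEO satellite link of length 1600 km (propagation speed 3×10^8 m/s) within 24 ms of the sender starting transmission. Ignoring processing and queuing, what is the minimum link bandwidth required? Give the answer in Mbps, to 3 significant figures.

1.71 Mbps

L = 32000 bits.
Propagation delay = 1600000 / 300000000 = 5.33333 ms.
Transmission budget = 24 − 5.33333 = 18.6667 ms.
R ≥ L / t_tx = 32000 bits / 0.0186667 s = 1.71 Mbps.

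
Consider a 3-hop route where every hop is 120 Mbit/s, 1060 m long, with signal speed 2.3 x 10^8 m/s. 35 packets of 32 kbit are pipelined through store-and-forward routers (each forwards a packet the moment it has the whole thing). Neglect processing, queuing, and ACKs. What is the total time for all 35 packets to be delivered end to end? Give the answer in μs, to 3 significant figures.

Per-hop transmission t_tx = L/R = 32000/120000000 = 266.667 μs.
Per-hop propagation t_prop = 1060/2.3e+08 = 4.6087 μs.
Pipeline fill: first packet needs 3·t_tx to clear all hops; remaining 34 packets each add one t_tx.
Total = (3+35-1)·t_tx + 3·t_prop = 37·266.667 + 3·4.6087 = 9880 μs.

9880 μs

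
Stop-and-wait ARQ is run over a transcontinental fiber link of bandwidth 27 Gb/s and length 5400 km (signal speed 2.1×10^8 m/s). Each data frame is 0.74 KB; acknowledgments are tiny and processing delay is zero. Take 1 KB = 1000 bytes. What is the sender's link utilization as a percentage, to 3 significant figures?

0.000426 %

t_tx = L/R = 5920/27000000000 = 2.19259e-07 s.
t_prop = 5400000/210000000 = 0.0257143 s; RTT = 0.0514286 s.
Cycle = t_tx + RTT = 0.0514288 s.
Utilization = t_tx / cycle = 2.19259e-07/0.0514288 = 0.000426 %.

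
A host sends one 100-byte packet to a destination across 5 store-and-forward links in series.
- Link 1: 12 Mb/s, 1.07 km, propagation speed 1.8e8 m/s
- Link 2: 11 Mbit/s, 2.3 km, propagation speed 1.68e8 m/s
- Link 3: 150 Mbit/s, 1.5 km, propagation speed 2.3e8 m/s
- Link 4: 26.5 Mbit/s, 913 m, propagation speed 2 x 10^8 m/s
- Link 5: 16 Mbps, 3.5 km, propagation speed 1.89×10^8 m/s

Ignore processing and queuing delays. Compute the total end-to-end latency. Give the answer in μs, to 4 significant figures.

L = 100 × 8 = 800 bits.
Transmission delays (L/R per hop): 66.6667, 72.7273, 5.33333, 30.1887, 50 μs; sum = 224.916 μs.
Propagation delays (d/s per hop): 5.94444, 13.6905, 6.52174, 4.565, 18.5185 μs; sum = 49.2402 μs.
End-to-end = 274.2 μs.

274.2 μs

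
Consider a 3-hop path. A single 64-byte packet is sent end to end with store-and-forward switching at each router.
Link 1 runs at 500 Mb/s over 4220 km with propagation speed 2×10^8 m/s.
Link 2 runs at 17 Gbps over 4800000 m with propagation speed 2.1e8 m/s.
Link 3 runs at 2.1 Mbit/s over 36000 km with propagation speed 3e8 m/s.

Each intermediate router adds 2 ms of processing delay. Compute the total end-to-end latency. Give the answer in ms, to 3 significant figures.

168 ms

L = 64 × 8 = 512 bits.
Transmission delays (L/R per hop): 0.001024, 3.01176e-05, 0.24381 ms; sum = 0.244864 ms.
Propagation delays (d/s per hop): 21.1, 22.8571, 120 ms; sum = 163.957 ms.
Processing at 2 router(s): 2 × 2 ms = 4 ms.
End-to-end = 168 ms.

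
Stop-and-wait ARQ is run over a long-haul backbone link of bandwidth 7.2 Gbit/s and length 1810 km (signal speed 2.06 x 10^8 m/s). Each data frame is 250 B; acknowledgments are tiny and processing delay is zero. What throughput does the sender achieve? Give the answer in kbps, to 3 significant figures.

114 kbps

t_tx = L/R = 2000/7200000000 = 2.77778e-07 s.
t_prop = 1810000/206000000 = 0.00878641 s; RTT = 0.0175728 s.
Cycle = t_tx + RTT = 0.0175731 s.
Throughput = L / cycle = 2000 / 0.0175731 = 114 kbps.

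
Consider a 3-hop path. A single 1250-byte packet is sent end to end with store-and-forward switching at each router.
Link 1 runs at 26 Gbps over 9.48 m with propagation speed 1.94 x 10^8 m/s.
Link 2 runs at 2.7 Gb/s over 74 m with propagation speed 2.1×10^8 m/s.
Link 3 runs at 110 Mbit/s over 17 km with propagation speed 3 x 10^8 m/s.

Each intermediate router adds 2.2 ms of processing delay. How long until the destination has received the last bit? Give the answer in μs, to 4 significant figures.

L = 1250 × 8 = 10000 bits.
Transmission delays (L/R per hop): 0.384615, 3.7037, 90.9091 μs; sum = 94.9974 μs.
Propagation delays (d/s per hop): 0.048866, 0.352381, 56.6667 μs; sum = 57.0679 μs.
Processing at 2 router(s): 2 × 2.2 ms = 4400 μs.
End-to-end = 4552 μs.

4552 μs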